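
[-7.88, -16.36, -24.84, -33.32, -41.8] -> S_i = -7.88 + -8.48*i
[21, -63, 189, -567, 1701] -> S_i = 21*-3^i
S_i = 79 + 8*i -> [79, 87, 95, 103, 111]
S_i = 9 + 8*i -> [9, 17, 25, 33, 41]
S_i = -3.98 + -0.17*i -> [-3.98, -4.15, -4.32, -4.49, -4.66]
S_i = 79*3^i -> [79, 237, 711, 2133, 6399]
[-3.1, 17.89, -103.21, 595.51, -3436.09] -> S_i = -3.10*(-5.77)^i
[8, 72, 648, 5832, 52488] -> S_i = 8*9^i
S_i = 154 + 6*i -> [154, 160, 166, 172, 178]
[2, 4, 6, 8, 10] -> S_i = 2 + 2*i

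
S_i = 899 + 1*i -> [899, 900, 901, 902, 903]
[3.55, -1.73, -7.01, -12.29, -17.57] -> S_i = 3.55 + -5.28*i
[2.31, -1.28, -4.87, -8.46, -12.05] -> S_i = 2.31 + -3.59*i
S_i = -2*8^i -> [-2, -16, -128, -1024, -8192]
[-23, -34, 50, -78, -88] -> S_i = Random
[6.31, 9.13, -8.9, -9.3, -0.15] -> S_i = Random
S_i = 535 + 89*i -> [535, 624, 713, 802, 891]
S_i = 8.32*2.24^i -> [8.32, 18.64, 41.75, 93.51, 209.47]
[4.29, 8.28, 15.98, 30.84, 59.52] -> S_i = 4.29*1.93^i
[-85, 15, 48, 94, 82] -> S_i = Random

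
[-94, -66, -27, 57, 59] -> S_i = Random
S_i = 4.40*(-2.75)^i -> [4.4, -12.1, 33.28, -91.51, 251.64]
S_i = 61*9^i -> [61, 549, 4941, 44469, 400221]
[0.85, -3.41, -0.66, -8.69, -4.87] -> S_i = Random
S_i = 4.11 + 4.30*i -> [4.11, 8.41, 12.71, 17.01, 21.31]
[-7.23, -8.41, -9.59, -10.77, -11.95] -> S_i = -7.23 + -1.18*i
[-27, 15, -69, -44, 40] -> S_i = Random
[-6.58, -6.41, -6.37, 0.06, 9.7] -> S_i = Random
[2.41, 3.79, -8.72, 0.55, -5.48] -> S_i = Random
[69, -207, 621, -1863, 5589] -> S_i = 69*-3^i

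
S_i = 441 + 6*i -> [441, 447, 453, 459, 465]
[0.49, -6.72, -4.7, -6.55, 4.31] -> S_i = Random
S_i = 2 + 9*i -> [2, 11, 20, 29, 38]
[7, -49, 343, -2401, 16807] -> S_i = 7*-7^i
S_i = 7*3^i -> [7, 21, 63, 189, 567]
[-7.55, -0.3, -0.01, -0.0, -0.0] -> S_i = -7.55*0.04^i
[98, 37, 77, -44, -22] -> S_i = Random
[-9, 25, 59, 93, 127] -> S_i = -9 + 34*i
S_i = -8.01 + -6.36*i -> [-8.01, -14.37, -20.73, -27.09, -33.45]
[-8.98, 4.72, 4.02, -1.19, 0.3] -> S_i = Random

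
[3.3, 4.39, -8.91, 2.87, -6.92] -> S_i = Random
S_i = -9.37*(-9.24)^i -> [-9.37, 86.58, -799.99, 7391.89, -68301.07]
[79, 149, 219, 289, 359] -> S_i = 79 + 70*i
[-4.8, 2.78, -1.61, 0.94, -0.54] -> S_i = -4.80*(-0.58)^i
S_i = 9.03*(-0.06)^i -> [9.03, -0.54, 0.03, -0.0, 0.0]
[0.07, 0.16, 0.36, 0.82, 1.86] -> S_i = 0.07*2.27^i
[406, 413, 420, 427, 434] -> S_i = 406 + 7*i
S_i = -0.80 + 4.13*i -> [-0.8, 3.33, 7.46, 11.59, 15.72]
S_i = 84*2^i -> [84, 168, 336, 672, 1344]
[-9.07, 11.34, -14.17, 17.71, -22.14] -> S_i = -9.07*(-1.25)^i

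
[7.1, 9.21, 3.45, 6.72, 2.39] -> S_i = Random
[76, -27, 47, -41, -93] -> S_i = Random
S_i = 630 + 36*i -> [630, 666, 702, 738, 774]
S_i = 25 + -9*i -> [25, 16, 7, -2, -11]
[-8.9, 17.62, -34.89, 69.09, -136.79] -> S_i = -8.90*(-1.98)^i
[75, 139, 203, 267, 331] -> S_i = 75 + 64*i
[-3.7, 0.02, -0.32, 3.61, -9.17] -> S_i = Random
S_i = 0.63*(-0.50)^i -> [0.63, -0.32, 0.16, -0.08, 0.04]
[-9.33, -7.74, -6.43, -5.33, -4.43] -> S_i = -9.33*0.83^i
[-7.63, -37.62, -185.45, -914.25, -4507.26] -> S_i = -7.63*4.93^i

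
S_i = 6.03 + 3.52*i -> [6.03, 9.55, 13.07, 16.59, 20.11]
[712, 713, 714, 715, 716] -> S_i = 712 + 1*i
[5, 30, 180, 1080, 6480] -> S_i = 5*6^i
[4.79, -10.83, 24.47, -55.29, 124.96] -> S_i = 4.79*(-2.26)^i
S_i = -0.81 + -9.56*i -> [-0.81, -10.37, -19.93, -29.49, -39.05]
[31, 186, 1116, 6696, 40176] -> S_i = 31*6^i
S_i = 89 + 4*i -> [89, 93, 97, 101, 105]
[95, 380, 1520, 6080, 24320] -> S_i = 95*4^i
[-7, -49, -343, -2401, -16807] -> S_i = -7*7^i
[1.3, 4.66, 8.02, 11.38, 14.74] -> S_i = 1.30 + 3.36*i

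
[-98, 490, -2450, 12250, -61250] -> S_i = -98*-5^i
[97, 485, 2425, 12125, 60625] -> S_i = 97*5^i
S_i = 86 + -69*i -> [86, 17, -52, -121, -190]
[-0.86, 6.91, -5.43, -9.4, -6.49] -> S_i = Random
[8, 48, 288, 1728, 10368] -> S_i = 8*6^i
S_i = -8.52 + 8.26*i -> [-8.52, -0.26, 8.0, 16.26, 24.52]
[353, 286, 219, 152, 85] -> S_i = 353 + -67*i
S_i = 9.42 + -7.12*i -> [9.42, 2.3, -4.82, -11.94, -19.06]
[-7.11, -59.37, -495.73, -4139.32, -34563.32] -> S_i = -7.11*8.35^i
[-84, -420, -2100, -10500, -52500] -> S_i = -84*5^i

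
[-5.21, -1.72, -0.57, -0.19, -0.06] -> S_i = -5.21*0.33^i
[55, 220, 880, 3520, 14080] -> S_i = 55*4^i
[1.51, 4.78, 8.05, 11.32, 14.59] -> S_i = 1.51 + 3.27*i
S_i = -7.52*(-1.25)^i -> [-7.52, 9.4, -11.75, 14.69, -18.36]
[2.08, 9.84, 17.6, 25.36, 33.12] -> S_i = 2.08 + 7.76*i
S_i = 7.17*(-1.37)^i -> [7.17, -9.82, 13.46, -18.44, 25.26]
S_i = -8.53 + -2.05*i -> [-8.53, -10.58, -12.63, -14.68, -16.73]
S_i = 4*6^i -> [4, 24, 144, 864, 5184]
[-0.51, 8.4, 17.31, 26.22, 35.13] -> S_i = -0.51 + 8.91*i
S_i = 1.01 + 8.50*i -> [1.01, 9.51, 18.01, 26.51, 35.01]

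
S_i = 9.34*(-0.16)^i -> [9.34, -1.49, 0.24, -0.04, 0.01]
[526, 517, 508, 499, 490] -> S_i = 526 + -9*i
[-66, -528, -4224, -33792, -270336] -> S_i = -66*8^i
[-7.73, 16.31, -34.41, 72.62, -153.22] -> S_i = -7.73*(-2.11)^i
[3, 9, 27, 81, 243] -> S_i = 3*3^i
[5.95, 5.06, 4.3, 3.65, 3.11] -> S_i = 5.95*0.85^i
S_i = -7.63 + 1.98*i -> [-7.63, -5.65, -3.67, -1.69, 0.29]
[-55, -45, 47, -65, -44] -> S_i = Random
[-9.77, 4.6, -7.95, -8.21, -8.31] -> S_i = Random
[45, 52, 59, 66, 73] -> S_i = 45 + 7*i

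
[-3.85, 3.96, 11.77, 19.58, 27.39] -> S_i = -3.85 + 7.81*i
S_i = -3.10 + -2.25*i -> [-3.1, -5.35, -7.6, -9.85, -12.1]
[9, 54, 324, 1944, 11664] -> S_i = 9*6^i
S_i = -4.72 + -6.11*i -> [-4.72, -10.83, -16.94, -23.05, -29.16]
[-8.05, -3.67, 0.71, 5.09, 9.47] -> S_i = -8.05 + 4.38*i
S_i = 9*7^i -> [9, 63, 441, 3087, 21609]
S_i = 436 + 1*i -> [436, 437, 438, 439, 440]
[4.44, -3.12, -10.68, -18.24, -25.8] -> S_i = 4.44 + -7.56*i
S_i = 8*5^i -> [8, 40, 200, 1000, 5000]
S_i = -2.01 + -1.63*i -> [-2.01, -3.64, -5.27, -6.9, -8.53]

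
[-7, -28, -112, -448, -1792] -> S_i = -7*4^i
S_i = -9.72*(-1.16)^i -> [-9.72, 11.28, -13.08, 15.17, -17.6]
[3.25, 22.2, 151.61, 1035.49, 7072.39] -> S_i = 3.25*6.83^i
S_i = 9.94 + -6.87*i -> [9.94, 3.07, -3.8, -10.67, -17.54]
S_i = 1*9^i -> [1, 9, 81, 729, 6561]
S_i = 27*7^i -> [27, 189, 1323, 9261, 64827]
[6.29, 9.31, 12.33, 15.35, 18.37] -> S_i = 6.29 + 3.02*i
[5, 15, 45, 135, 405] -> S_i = 5*3^i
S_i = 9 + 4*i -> [9, 13, 17, 21, 25]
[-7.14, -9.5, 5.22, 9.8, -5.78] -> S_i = Random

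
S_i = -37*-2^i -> [-37, 74, -148, 296, -592]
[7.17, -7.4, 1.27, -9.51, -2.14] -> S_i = Random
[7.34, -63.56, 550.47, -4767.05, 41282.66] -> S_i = 7.34*(-8.66)^i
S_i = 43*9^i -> [43, 387, 3483, 31347, 282123]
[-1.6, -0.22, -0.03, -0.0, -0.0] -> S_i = -1.60*0.14^i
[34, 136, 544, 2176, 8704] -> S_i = 34*4^i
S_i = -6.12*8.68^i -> [-6.12, -53.12, -461.1, -4002.31, -34740.04]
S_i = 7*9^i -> [7, 63, 567, 5103, 45927]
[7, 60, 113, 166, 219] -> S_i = 7 + 53*i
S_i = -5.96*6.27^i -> [-5.96, -37.37, -234.3, -1469.09, -9211.2]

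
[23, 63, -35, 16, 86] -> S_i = Random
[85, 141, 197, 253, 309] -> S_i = 85 + 56*i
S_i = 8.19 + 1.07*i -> [8.19, 9.26, 10.33, 11.4, 12.47]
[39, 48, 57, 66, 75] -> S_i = 39 + 9*i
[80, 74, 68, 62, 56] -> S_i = 80 + -6*i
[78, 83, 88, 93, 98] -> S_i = 78 + 5*i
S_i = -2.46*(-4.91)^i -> [-2.46, 12.08, -59.31, 291.19, -1429.75]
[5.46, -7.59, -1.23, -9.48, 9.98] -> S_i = Random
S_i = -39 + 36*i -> [-39, -3, 33, 69, 105]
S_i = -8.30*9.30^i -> [-8.3, -77.19, -717.87, -6676.16, -62088.32]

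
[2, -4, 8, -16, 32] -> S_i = 2*-2^i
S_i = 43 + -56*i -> [43, -13, -69, -125, -181]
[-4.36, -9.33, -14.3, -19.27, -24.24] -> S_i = -4.36 + -4.97*i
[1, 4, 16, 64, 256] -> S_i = 1*4^i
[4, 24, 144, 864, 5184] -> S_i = 4*6^i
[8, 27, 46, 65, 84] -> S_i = 8 + 19*i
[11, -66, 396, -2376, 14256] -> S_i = 11*-6^i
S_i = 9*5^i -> [9, 45, 225, 1125, 5625]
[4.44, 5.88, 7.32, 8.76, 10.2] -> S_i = 4.44 + 1.44*i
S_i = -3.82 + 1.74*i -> [-3.82, -2.08, -0.34, 1.4, 3.14]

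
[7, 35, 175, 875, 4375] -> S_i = 7*5^i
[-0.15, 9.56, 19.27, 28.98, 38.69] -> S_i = -0.15 + 9.71*i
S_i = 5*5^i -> [5, 25, 125, 625, 3125]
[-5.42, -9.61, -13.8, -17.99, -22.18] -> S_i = -5.42 + -4.19*i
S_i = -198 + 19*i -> [-198, -179, -160, -141, -122]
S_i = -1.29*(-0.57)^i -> [-1.29, 0.74, -0.42, 0.24, -0.14]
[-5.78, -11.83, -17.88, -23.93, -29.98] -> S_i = -5.78 + -6.05*i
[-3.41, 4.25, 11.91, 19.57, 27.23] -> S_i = -3.41 + 7.66*i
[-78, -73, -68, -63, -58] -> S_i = -78 + 5*i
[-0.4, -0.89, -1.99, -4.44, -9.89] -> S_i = -0.40*2.23^i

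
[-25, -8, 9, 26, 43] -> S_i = -25 + 17*i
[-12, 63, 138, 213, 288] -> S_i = -12 + 75*i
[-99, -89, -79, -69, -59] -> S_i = -99 + 10*i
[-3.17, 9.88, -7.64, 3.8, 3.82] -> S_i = Random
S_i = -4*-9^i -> [-4, 36, -324, 2916, -26244]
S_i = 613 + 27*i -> [613, 640, 667, 694, 721]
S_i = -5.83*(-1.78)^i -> [-5.83, 10.38, -18.47, 32.88, -58.53]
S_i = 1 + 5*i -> [1, 6, 11, 16, 21]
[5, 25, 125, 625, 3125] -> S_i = 5*5^i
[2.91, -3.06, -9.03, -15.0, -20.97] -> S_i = 2.91 + -5.97*i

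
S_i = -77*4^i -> [-77, -308, -1232, -4928, -19712]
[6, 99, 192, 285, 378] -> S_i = 6 + 93*i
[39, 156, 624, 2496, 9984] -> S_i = 39*4^i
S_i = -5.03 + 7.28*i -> [-5.03, 2.25, 9.53, 16.81, 24.09]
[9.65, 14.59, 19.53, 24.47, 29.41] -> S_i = 9.65 + 4.94*i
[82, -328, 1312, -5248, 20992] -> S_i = 82*-4^i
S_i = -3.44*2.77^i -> [-3.44, -9.53, -26.39, -73.11, -202.52]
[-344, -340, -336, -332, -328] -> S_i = -344 + 4*i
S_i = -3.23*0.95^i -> [-3.23, -3.07, -2.92, -2.77, -2.63]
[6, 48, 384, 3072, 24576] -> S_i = 6*8^i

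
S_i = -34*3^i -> [-34, -102, -306, -918, -2754]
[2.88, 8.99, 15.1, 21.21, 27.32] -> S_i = 2.88 + 6.11*i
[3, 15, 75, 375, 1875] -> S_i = 3*5^i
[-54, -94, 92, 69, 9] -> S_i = Random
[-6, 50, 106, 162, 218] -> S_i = -6 + 56*i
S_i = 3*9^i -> [3, 27, 243, 2187, 19683]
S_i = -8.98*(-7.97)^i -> [-8.98, 71.57, -570.42, 4546.23, -36233.44]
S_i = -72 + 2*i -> [-72, -70, -68, -66, -64]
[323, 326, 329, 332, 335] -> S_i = 323 + 3*i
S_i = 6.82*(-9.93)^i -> [6.82, -67.72, 672.49, -6677.78, 66310.36]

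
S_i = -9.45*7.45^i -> [-9.45, -70.4, -524.5, -3907.51, -29110.98]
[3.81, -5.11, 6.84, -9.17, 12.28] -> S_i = 3.81*(-1.34)^i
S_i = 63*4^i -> [63, 252, 1008, 4032, 16128]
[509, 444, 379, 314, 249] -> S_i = 509 + -65*i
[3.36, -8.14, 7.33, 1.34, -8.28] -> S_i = Random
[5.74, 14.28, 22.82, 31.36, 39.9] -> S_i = 5.74 + 8.54*i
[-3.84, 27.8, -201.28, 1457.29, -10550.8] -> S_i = -3.84*(-7.24)^i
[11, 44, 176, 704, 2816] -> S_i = 11*4^i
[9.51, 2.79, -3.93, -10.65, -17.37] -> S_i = 9.51 + -6.72*i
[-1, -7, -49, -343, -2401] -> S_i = -1*7^i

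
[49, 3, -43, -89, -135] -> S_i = 49 + -46*i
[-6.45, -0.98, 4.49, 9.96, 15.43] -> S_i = -6.45 + 5.47*i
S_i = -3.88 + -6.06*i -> [-3.88, -9.94, -16.0, -22.06, -28.12]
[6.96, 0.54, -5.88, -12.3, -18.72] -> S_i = 6.96 + -6.42*i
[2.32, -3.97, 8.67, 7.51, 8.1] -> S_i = Random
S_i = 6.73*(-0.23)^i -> [6.73, -1.55, 0.36, -0.08, 0.02]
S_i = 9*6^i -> [9, 54, 324, 1944, 11664]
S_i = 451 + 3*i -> [451, 454, 457, 460, 463]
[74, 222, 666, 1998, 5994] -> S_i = 74*3^i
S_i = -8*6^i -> [-8, -48, -288, -1728, -10368]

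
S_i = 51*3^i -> [51, 153, 459, 1377, 4131]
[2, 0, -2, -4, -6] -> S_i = 2 + -2*i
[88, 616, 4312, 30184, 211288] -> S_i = 88*7^i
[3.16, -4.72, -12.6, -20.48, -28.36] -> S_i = 3.16 + -7.88*i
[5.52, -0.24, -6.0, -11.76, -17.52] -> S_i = 5.52 + -5.76*i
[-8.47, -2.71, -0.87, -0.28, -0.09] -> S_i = -8.47*0.32^i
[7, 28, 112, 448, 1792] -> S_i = 7*4^i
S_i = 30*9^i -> [30, 270, 2430, 21870, 196830]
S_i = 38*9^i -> [38, 342, 3078, 27702, 249318]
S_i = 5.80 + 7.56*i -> [5.8, 13.36, 20.92, 28.48, 36.04]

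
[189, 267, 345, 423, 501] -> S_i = 189 + 78*i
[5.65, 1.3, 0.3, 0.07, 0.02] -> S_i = 5.65*0.23^i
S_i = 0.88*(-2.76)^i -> [0.88, -2.43, 6.7, -18.5, 51.06]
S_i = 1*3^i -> [1, 3, 9, 27, 81]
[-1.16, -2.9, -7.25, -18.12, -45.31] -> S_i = -1.16*2.50^i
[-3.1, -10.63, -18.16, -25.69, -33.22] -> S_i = -3.10 + -7.53*i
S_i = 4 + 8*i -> [4, 12, 20, 28, 36]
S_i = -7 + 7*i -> [-7, 0, 7, 14, 21]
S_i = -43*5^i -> [-43, -215, -1075, -5375, -26875]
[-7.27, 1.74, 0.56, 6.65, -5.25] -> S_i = Random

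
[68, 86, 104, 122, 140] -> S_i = 68 + 18*i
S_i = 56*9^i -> [56, 504, 4536, 40824, 367416]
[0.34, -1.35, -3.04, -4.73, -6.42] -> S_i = 0.34 + -1.69*i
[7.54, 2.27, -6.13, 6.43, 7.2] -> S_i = Random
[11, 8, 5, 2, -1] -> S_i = 11 + -3*i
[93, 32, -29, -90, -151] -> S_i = 93 + -61*i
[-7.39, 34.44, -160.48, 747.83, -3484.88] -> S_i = -7.39*(-4.66)^i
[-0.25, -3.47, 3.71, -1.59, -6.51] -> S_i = Random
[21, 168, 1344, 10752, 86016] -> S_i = 21*8^i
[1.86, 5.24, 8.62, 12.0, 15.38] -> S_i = 1.86 + 3.38*i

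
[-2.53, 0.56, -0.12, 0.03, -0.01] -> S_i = -2.53*(-0.22)^i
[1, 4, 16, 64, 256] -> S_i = 1*4^i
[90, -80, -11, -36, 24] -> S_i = Random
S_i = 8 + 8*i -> [8, 16, 24, 32, 40]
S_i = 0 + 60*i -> [0, 60, 120, 180, 240]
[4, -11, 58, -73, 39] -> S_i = Random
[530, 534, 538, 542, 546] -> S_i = 530 + 4*i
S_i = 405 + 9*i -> [405, 414, 423, 432, 441]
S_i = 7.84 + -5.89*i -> [7.84, 1.95, -3.94, -9.83, -15.72]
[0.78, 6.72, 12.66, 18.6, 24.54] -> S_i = 0.78 + 5.94*i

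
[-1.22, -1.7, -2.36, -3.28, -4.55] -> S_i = -1.22*1.39^i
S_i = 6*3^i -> [6, 18, 54, 162, 486]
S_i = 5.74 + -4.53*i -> [5.74, 1.21, -3.32, -7.85, -12.38]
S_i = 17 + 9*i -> [17, 26, 35, 44, 53]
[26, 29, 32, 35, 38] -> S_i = 26 + 3*i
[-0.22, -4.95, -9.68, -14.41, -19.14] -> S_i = -0.22 + -4.73*i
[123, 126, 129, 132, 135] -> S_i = 123 + 3*i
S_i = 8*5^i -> [8, 40, 200, 1000, 5000]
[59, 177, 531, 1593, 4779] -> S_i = 59*3^i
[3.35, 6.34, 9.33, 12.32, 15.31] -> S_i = 3.35 + 2.99*i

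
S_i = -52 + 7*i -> [-52, -45, -38, -31, -24]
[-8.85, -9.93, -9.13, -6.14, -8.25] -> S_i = Random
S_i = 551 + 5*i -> [551, 556, 561, 566, 571]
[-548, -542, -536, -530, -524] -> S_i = -548 + 6*i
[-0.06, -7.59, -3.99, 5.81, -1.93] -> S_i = Random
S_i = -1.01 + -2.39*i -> [-1.01, -3.4, -5.79, -8.18, -10.57]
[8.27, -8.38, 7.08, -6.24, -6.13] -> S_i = Random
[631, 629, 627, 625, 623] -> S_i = 631 + -2*i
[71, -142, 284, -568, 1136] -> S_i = 71*-2^i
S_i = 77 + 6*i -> [77, 83, 89, 95, 101]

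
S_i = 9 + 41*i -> [9, 50, 91, 132, 173]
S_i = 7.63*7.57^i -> [7.63, 57.76, 437.24, 3309.88, 25055.79]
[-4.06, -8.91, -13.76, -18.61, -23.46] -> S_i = -4.06 + -4.85*i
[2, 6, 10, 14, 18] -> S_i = 2 + 4*i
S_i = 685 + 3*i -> [685, 688, 691, 694, 697]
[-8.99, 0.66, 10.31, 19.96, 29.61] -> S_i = -8.99 + 9.65*i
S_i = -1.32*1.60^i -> [-1.32, -2.11, -3.38, -5.41, -8.65]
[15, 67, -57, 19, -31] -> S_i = Random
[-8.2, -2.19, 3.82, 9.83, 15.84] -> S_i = -8.20 + 6.01*i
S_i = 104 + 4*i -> [104, 108, 112, 116, 120]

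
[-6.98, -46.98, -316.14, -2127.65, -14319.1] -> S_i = -6.98*6.73^i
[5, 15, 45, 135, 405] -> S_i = 5*3^i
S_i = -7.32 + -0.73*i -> [-7.32, -8.05, -8.78, -9.51, -10.24]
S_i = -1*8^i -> [-1, -8, -64, -512, -4096]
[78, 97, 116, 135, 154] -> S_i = 78 + 19*i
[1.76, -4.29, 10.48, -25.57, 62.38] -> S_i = 1.76*(-2.44)^i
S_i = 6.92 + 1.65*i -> [6.92, 8.57, 10.22, 11.87, 13.52]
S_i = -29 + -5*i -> [-29, -34, -39, -44, -49]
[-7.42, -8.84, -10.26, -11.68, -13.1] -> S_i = -7.42 + -1.42*i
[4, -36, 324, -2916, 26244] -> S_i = 4*-9^i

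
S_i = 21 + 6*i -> [21, 27, 33, 39, 45]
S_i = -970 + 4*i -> [-970, -966, -962, -958, -954]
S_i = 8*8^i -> [8, 64, 512, 4096, 32768]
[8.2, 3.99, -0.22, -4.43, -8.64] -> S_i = 8.20 + -4.21*i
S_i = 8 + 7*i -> [8, 15, 22, 29, 36]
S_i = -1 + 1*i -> [-1, 0, 1, 2, 3]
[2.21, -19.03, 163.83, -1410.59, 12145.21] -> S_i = 2.21*(-8.61)^i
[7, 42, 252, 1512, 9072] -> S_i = 7*6^i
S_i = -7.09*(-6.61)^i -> [-7.09, 46.86, -309.78, 2047.63, -13534.81]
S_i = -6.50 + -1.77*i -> [-6.5, -8.27, -10.04, -11.81, -13.58]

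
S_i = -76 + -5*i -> [-76, -81, -86, -91, -96]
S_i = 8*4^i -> [8, 32, 128, 512, 2048]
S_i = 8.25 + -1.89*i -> [8.25, 6.36, 4.47, 2.58, 0.69]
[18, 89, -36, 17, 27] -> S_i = Random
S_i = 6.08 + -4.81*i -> [6.08, 1.27, -3.54, -8.35, -13.16]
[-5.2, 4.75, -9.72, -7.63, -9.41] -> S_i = Random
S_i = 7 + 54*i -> [7, 61, 115, 169, 223]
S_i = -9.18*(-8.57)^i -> [-9.18, 78.67, -674.22, 5778.1, -49518.33]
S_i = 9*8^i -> [9, 72, 576, 4608, 36864]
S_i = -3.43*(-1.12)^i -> [-3.43, 3.84, -4.3, 4.82, -5.4]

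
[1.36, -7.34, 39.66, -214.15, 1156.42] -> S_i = 1.36*(-5.40)^i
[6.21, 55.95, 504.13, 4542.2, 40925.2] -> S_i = 6.21*9.01^i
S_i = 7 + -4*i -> [7, 3, -1, -5, -9]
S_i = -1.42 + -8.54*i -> [-1.42, -9.96, -18.5, -27.04, -35.58]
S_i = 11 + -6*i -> [11, 5, -1, -7, -13]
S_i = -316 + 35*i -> [-316, -281, -246, -211, -176]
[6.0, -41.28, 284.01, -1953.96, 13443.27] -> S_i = 6.00*(-6.88)^i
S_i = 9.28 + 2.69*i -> [9.28, 11.97, 14.66, 17.35, 20.04]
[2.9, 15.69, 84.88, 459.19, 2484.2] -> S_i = 2.90*5.41^i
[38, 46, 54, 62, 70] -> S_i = 38 + 8*i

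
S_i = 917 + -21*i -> [917, 896, 875, 854, 833]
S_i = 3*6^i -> [3, 18, 108, 648, 3888]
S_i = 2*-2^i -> [2, -4, 8, -16, 32]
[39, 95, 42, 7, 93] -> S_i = Random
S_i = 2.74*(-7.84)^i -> [2.74, -21.48, 168.42, -1320.38, 10351.77]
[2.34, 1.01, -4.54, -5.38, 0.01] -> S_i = Random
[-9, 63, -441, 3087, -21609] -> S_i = -9*-7^i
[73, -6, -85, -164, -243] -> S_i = 73 + -79*i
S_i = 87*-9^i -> [87, -783, 7047, -63423, 570807]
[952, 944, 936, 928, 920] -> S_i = 952 + -8*i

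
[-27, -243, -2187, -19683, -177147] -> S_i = -27*9^i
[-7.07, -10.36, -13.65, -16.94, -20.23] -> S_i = -7.07 + -3.29*i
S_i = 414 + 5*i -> [414, 419, 424, 429, 434]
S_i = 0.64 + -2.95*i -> [0.64, -2.31, -5.26, -8.21, -11.16]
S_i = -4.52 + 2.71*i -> [-4.52, -1.81, 0.9, 3.61, 6.32]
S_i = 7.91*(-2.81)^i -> [7.91, -22.23, 62.46, -175.51, 493.18]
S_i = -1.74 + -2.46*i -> [-1.74, -4.2, -6.66, -9.12, -11.58]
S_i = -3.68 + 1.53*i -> [-3.68, -2.15, -0.62, 0.91, 2.44]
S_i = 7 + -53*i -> [7, -46, -99, -152, -205]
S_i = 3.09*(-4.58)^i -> [3.09, -14.15, 64.82, -296.86, 1359.63]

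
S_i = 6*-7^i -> [6, -42, 294, -2058, 14406]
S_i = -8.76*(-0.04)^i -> [-8.76, 0.35, -0.01, 0.0, -0.0]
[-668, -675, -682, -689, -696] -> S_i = -668 + -7*i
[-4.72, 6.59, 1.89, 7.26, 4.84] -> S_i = Random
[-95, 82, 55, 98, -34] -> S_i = Random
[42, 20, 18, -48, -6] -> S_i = Random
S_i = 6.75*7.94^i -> [6.75, 53.6, 425.54, 3378.82, 26827.84]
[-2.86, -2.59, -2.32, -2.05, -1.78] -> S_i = -2.86 + 0.27*i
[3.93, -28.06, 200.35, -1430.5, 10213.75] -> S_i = 3.93*(-7.14)^i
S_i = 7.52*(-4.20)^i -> [7.52, -31.58, 132.65, -557.14, 2340.0]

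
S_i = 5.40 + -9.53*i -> [5.4, -4.13, -13.66, -23.19, -32.72]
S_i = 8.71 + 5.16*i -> [8.71, 13.87, 19.03, 24.19, 29.35]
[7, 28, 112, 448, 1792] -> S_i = 7*4^i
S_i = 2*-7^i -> [2, -14, 98, -686, 4802]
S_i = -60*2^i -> [-60, -120, -240, -480, -960]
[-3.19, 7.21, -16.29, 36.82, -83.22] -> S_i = -3.19*(-2.26)^i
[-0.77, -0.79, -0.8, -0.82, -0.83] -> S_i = -0.77*1.02^i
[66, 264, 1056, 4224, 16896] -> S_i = 66*4^i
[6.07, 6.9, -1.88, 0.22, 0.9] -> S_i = Random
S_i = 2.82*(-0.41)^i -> [2.82, -1.16, 0.47, -0.19, 0.08]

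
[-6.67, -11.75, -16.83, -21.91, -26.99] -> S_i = -6.67 + -5.08*i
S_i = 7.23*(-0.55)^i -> [7.23, -3.98, 2.19, -1.2, 0.66]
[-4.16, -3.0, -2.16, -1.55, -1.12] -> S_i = -4.16*0.72^i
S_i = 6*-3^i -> [6, -18, 54, -162, 486]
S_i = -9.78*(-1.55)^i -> [-9.78, 15.16, -23.5, 36.42, -56.45]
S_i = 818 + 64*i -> [818, 882, 946, 1010, 1074]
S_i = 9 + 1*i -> [9, 10, 11, 12, 13]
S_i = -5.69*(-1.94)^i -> [-5.69, 11.04, -21.41, 41.54, -80.6]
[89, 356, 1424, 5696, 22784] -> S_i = 89*4^i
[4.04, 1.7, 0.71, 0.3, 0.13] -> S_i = 4.04*0.42^i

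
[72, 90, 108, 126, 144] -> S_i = 72 + 18*i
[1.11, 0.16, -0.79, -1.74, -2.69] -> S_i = 1.11 + -0.95*i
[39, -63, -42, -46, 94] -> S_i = Random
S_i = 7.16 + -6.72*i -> [7.16, 0.44, -6.28, -13.0, -19.72]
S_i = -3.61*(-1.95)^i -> [-3.61, 7.04, -13.73, 26.77, -52.2]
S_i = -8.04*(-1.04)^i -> [-8.04, 8.36, -8.7, 9.04, -9.41]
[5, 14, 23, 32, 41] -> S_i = 5 + 9*i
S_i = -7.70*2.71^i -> [-7.7, -20.87, -56.55, -153.25, -415.31]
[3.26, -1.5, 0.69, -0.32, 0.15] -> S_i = 3.26*(-0.46)^i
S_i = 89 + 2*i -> [89, 91, 93, 95, 97]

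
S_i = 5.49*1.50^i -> [5.49, 8.24, 12.35, 18.53, 27.79]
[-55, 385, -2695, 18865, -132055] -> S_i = -55*-7^i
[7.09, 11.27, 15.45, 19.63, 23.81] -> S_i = 7.09 + 4.18*i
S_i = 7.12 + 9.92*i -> [7.12, 17.04, 26.96, 36.88, 46.8]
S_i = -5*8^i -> [-5, -40, -320, -2560, -20480]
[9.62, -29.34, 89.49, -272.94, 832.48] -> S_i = 9.62*(-3.05)^i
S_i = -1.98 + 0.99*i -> [-1.98, -0.99, 0.0, 0.99, 1.98]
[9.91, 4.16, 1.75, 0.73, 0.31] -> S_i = 9.91*0.42^i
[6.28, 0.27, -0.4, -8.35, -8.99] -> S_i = Random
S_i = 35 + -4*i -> [35, 31, 27, 23, 19]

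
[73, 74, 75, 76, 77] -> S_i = 73 + 1*i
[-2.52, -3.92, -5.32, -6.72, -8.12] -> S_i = -2.52 + -1.40*i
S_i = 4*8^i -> [4, 32, 256, 2048, 16384]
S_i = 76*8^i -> [76, 608, 4864, 38912, 311296]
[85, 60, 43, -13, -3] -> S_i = Random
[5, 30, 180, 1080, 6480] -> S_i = 5*6^i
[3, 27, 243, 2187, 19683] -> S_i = 3*9^i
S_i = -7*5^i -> [-7, -35, -175, -875, -4375]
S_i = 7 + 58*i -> [7, 65, 123, 181, 239]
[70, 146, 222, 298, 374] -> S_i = 70 + 76*i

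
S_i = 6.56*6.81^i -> [6.56, 44.67, 304.23, 2071.79, 14108.87]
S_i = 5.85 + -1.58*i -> [5.85, 4.27, 2.69, 1.11, -0.47]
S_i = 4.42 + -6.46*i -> [4.42, -2.04, -8.5, -14.96, -21.42]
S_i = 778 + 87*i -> [778, 865, 952, 1039, 1126]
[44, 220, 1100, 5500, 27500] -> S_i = 44*5^i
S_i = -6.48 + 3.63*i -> [-6.48, -2.85, 0.78, 4.41, 8.04]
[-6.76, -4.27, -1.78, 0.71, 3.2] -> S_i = -6.76 + 2.49*i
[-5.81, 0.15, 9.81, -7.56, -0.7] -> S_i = Random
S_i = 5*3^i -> [5, 15, 45, 135, 405]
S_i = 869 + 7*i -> [869, 876, 883, 890, 897]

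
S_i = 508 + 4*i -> [508, 512, 516, 520, 524]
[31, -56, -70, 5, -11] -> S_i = Random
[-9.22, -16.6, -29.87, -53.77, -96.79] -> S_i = -9.22*1.80^i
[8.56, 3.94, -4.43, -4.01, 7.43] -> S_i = Random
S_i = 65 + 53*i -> [65, 118, 171, 224, 277]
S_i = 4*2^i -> [4, 8, 16, 32, 64]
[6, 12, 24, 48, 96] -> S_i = 6*2^i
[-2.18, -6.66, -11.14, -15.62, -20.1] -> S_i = -2.18 + -4.48*i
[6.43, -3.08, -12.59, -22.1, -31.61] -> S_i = 6.43 + -9.51*i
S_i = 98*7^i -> [98, 686, 4802, 33614, 235298]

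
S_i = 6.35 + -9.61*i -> [6.35, -3.26, -12.87, -22.48, -32.09]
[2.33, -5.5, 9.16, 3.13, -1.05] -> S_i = Random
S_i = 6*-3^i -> [6, -18, 54, -162, 486]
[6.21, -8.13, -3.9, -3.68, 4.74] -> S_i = Random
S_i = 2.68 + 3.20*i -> [2.68, 5.88, 9.08, 12.28, 15.48]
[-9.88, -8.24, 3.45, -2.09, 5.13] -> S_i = Random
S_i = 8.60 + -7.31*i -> [8.6, 1.29, -6.02, -13.33, -20.64]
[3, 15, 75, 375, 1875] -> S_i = 3*5^i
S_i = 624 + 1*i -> [624, 625, 626, 627, 628]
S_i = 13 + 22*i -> [13, 35, 57, 79, 101]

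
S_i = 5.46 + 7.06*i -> [5.46, 12.52, 19.58, 26.64, 33.7]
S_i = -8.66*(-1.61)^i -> [-8.66, 13.94, -22.45, 36.14, -58.19]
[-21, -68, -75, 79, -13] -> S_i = Random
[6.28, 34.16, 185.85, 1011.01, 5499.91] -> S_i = 6.28*5.44^i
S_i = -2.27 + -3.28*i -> [-2.27, -5.55, -8.83, -12.11, -15.39]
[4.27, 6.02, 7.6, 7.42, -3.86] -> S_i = Random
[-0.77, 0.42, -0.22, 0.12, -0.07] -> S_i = -0.77*(-0.54)^i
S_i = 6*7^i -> [6, 42, 294, 2058, 14406]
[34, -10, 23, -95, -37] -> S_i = Random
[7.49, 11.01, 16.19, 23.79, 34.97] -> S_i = 7.49*1.47^i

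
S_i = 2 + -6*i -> [2, -4, -10, -16, -22]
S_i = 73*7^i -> [73, 511, 3577, 25039, 175273]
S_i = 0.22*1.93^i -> [0.22, 0.42, 0.82, 1.58, 3.05]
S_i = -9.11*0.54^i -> [-9.11, -4.92, -2.66, -1.43, -0.77]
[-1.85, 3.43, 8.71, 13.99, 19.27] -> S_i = -1.85 + 5.28*i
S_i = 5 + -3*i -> [5, 2, -1, -4, -7]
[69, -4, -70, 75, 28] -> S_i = Random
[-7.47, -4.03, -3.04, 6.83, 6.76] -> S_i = Random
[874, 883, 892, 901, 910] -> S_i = 874 + 9*i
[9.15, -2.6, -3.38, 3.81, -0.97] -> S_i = Random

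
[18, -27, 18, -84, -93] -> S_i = Random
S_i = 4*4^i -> [4, 16, 64, 256, 1024]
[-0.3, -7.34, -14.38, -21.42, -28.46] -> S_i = -0.30 + -7.04*i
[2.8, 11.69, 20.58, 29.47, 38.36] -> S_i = 2.80 + 8.89*i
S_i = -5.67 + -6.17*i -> [-5.67, -11.84, -18.01, -24.18, -30.35]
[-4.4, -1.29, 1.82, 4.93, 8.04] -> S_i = -4.40 + 3.11*i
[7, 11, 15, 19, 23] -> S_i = 7 + 4*i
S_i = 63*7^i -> [63, 441, 3087, 21609, 151263]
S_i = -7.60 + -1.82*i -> [-7.6, -9.42, -11.24, -13.06, -14.88]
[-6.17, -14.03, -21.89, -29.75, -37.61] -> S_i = -6.17 + -7.86*i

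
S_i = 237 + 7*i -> [237, 244, 251, 258, 265]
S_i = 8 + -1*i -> [8, 7, 6, 5, 4]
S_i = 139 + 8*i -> [139, 147, 155, 163, 171]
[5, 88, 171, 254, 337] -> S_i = 5 + 83*i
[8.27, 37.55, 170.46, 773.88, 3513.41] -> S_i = 8.27*4.54^i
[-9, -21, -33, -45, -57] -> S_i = -9 + -12*i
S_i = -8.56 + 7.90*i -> [-8.56, -0.66, 7.24, 15.14, 23.04]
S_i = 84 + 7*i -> [84, 91, 98, 105, 112]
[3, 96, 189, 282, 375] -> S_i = 3 + 93*i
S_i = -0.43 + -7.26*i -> [-0.43, -7.69, -14.95, -22.21, -29.47]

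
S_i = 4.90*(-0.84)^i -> [4.9, -4.12, 3.46, -2.9, 2.44]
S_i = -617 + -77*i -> [-617, -694, -771, -848, -925]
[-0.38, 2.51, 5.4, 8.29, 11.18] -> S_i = -0.38 + 2.89*i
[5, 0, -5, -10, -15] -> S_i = 5 + -5*i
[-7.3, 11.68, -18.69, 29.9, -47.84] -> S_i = -7.30*(-1.60)^i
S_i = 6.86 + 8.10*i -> [6.86, 14.96, 23.06, 31.16, 39.26]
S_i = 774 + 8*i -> [774, 782, 790, 798, 806]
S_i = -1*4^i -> [-1, -4, -16, -64, -256]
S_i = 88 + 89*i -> [88, 177, 266, 355, 444]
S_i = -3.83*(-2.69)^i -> [-3.83, 10.3, -27.71, 74.55, -200.54]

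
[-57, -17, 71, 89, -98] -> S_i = Random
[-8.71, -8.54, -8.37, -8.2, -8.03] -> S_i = -8.71*0.98^i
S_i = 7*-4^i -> [7, -28, 112, -448, 1792]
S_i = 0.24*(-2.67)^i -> [0.24, -0.64, 1.71, -4.57, 12.2]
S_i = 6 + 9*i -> [6, 15, 24, 33, 42]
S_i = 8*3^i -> [8, 24, 72, 216, 648]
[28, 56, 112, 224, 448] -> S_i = 28*2^i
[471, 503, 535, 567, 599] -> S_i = 471 + 32*i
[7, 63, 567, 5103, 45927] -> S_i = 7*9^i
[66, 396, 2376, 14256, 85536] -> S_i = 66*6^i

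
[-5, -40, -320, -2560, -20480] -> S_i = -5*8^i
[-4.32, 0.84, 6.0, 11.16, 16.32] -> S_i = -4.32 + 5.16*i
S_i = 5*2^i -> [5, 10, 20, 40, 80]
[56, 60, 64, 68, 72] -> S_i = 56 + 4*i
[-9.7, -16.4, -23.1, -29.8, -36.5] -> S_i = -9.70 + -6.70*i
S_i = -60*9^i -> [-60, -540, -4860, -43740, -393660]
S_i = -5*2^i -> [-5, -10, -20, -40, -80]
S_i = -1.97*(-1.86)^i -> [-1.97, 3.66, -6.82, 12.68, -23.58]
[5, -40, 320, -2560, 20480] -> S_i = 5*-8^i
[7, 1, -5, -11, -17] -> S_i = 7 + -6*i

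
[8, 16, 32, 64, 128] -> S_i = 8*2^i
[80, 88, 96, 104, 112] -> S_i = 80 + 8*i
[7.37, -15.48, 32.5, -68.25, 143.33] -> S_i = 7.37*(-2.10)^i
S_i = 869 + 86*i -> [869, 955, 1041, 1127, 1213]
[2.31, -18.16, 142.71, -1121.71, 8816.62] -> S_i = 2.31*(-7.86)^i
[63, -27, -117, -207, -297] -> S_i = 63 + -90*i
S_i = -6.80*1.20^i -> [-6.8, -8.16, -9.79, -11.75, -14.1]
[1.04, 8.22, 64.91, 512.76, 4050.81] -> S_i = 1.04*7.90^i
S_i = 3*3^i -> [3, 9, 27, 81, 243]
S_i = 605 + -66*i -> [605, 539, 473, 407, 341]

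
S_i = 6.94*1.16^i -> [6.94, 8.05, 9.34, 10.83, 12.57]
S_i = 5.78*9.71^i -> [5.78, 56.12, 544.96, 5291.58, 51381.26]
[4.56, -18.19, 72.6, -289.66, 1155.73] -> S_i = 4.56*(-3.99)^i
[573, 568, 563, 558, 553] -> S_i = 573 + -5*i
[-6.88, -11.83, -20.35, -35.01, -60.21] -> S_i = -6.88*1.72^i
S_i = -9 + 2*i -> [-9, -7, -5, -3, -1]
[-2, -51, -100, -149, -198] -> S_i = -2 + -49*i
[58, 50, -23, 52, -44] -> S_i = Random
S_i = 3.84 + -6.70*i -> [3.84, -2.86, -9.56, -16.26, -22.96]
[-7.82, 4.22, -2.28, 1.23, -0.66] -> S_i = -7.82*(-0.54)^i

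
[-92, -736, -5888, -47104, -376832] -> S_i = -92*8^i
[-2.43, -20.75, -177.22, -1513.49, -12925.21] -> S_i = -2.43*8.54^i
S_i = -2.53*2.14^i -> [-2.53, -5.41, -11.59, -24.79, -53.06]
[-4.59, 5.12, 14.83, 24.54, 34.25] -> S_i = -4.59 + 9.71*i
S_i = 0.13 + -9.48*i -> [0.13, -9.35, -18.83, -28.31, -37.79]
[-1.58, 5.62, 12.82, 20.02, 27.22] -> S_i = -1.58 + 7.20*i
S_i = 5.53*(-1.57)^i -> [5.53, -8.68, 13.63, -21.4, 33.6]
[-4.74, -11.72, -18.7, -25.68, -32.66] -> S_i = -4.74 + -6.98*i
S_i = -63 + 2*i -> [-63, -61, -59, -57, -55]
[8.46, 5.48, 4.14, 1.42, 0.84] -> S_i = Random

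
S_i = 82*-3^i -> [82, -246, 738, -2214, 6642]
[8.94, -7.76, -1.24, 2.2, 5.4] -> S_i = Random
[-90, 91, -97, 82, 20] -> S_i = Random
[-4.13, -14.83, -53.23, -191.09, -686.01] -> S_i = -4.13*3.59^i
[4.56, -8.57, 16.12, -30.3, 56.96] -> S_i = 4.56*(-1.88)^i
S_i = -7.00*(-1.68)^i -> [-7.0, 11.76, -19.76, 33.19, -55.76]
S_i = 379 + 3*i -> [379, 382, 385, 388, 391]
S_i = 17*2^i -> [17, 34, 68, 136, 272]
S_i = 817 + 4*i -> [817, 821, 825, 829, 833]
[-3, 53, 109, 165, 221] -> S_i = -3 + 56*i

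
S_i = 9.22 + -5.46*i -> [9.22, 3.76, -1.7, -7.16, -12.62]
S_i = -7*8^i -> [-7, -56, -448, -3584, -28672]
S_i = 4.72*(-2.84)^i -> [4.72, -13.4, 38.07, -108.12, 307.05]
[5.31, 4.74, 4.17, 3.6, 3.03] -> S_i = 5.31 + -0.57*i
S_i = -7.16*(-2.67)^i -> [-7.16, 19.12, -51.04, 136.28, -363.88]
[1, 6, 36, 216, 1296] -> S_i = 1*6^i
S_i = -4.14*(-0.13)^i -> [-4.14, 0.54, -0.07, 0.01, -0.0]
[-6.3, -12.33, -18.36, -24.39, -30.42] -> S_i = -6.30 + -6.03*i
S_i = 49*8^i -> [49, 392, 3136, 25088, 200704]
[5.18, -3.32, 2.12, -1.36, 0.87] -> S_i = 5.18*(-0.64)^i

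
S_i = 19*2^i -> [19, 38, 76, 152, 304]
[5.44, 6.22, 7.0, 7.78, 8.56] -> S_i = 5.44 + 0.78*i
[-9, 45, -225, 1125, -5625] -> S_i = -9*-5^i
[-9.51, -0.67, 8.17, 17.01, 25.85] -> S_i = -9.51 + 8.84*i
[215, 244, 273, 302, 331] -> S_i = 215 + 29*i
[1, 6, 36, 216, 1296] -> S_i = 1*6^i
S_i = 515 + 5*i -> [515, 520, 525, 530, 535]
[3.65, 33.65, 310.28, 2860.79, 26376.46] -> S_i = 3.65*9.22^i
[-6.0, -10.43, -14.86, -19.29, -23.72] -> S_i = -6.00 + -4.43*i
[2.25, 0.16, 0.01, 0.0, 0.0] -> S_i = 2.25*0.07^i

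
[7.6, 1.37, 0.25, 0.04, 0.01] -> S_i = 7.60*0.18^i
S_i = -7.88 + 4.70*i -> [-7.88, -3.18, 1.52, 6.22, 10.92]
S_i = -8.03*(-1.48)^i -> [-8.03, 11.88, -17.59, 26.03, -38.53]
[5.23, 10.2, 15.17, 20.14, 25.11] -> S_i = 5.23 + 4.97*i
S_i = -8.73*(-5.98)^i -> [-8.73, 52.21, -312.19, 1866.89, -11163.98]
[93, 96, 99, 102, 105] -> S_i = 93 + 3*i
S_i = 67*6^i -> [67, 402, 2412, 14472, 86832]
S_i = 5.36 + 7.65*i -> [5.36, 13.01, 20.66, 28.31, 35.96]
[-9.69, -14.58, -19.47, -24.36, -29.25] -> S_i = -9.69 + -4.89*i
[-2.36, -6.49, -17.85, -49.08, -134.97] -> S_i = -2.36*2.75^i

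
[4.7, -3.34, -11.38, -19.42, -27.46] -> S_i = 4.70 + -8.04*i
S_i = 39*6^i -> [39, 234, 1404, 8424, 50544]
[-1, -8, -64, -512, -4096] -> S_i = -1*8^i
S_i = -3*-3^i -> [-3, 9, -27, 81, -243]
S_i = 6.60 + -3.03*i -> [6.6, 3.57, 0.54, -2.49, -5.52]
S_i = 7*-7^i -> [7, -49, 343, -2401, 16807]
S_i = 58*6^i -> [58, 348, 2088, 12528, 75168]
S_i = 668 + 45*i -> [668, 713, 758, 803, 848]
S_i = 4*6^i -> [4, 24, 144, 864, 5184]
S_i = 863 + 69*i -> [863, 932, 1001, 1070, 1139]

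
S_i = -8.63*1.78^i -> [-8.63, -15.36, -27.34, -48.67, -86.63]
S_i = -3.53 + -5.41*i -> [-3.53, -8.94, -14.35, -19.76, -25.17]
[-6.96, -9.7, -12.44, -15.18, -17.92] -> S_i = -6.96 + -2.74*i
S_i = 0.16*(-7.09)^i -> [0.16, -1.13, 8.04, -57.02, 404.3]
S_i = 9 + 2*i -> [9, 11, 13, 15, 17]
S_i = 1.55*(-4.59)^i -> [1.55, -7.11, 32.66, -149.89, 687.99]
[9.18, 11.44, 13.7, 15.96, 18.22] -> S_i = 9.18 + 2.26*i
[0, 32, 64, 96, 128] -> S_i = 0 + 32*i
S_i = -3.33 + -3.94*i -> [-3.33, -7.27, -11.21, -15.15, -19.09]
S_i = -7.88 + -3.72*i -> [-7.88, -11.6, -15.32, -19.04, -22.76]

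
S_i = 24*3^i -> [24, 72, 216, 648, 1944]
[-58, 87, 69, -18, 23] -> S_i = Random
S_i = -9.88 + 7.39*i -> [-9.88, -2.49, 4.9, 12.29, 19.68]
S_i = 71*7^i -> [71, 497, 3479, 24353, 170471]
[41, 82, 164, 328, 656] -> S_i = 41*2^i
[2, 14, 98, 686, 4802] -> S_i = 2*7^i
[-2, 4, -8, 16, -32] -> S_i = -2*-2^i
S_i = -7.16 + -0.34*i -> [-7.16, -7.5, -7.84, -8.18, -8.52]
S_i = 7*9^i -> [7, 63, 567, 5103, 45927]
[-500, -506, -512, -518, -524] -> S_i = -500 + -6*i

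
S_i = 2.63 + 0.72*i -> [2.63, 3.35, 4.07, 4.79, 5.51]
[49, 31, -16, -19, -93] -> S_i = Random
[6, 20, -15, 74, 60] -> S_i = Random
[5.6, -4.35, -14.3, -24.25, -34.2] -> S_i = 5.60 + -9.95*i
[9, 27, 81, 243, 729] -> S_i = 9*3^i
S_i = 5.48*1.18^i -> [5.48, 6.47, 7.63, 9.0, 10.62]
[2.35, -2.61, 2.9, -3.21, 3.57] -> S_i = 2.35*(-1.11)^i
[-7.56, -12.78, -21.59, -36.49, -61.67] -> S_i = -7.56*1.69^i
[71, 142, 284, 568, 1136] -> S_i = 71*2^i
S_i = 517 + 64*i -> [517, 581, 645, 709, 773]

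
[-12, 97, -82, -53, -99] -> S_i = Random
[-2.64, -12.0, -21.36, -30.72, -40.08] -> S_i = -2.64 + -9.36*i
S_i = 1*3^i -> [1, 3, 9, 27, 81]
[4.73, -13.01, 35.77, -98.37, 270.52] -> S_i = 4.73*(-2.75)^i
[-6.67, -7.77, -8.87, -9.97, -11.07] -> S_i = -6.67 + -1.10*i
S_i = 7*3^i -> [7, 21, 63, 189, 567]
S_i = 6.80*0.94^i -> [6.8, 6.39, 6.01, 5.65, 5.31]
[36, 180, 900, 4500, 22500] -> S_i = 36*5^i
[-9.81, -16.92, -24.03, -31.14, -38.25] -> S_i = -9.81 + -7.11*i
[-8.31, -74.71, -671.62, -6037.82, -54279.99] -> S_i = -8.31*8.99^i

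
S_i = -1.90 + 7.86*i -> [-1.9, 5.96, 13.82, 21.68, 29.54]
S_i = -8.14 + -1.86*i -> [-8.14, -10.0, -11.86, -13.72, -15.58]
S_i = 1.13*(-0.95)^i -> [1.13, -1.07, 1.02, -0.97, 0.92]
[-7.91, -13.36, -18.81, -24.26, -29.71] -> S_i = -7.91 + -5.45*i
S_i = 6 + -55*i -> [6, -49, -104, -159, -214]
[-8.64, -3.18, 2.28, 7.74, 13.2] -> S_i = -8.64 + 5.46*i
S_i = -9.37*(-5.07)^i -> [-9.37, 47.51, -240.85, 1221.13, -6191.15]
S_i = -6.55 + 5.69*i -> [-6.55, -0.86, 4.83, 10.52, 16.21]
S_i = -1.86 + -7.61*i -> [-1.86, -9.47, -17.08, -24.69, -32.3]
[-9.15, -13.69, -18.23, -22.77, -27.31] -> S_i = -9.15 + -4.54*i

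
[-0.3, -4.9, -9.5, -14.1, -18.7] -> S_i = -0.30 + -4.60*i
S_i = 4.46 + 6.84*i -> [4.46, 11.3, 18.14, 24.98, 31.82]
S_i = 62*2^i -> [62, 124, 248, 496, 992]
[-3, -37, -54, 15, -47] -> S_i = Random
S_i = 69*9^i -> [69, 621, 5589, 50301, 452709]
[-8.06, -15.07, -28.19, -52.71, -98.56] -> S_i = -8.06*1.87^i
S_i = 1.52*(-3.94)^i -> [1.52, -5.99, 23.6, -92.97, 366.29]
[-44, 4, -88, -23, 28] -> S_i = Random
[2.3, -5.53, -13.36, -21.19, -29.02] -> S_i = 2.30 + -7.83*i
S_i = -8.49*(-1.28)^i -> [-8.49, 10.87, -13.91, 17.8, -22.79]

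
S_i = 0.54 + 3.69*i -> [0.54, 4.23, 7.92, 11.61, 15.3]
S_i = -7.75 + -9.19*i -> [-7.75, -16.94, -26.13, -35.32, -44.51]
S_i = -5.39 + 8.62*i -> [-5.39, 3.23, 11.85, 20.47, 29.09]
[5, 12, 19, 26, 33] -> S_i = 5 + 7*i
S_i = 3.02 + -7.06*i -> [3.02, -4.04, -11.1, -18.16, -25.22]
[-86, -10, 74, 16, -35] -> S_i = Random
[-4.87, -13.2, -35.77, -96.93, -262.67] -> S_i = -4.87*2.71^i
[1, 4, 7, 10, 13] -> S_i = 1 + 3*i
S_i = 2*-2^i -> [2, -4, 8, -16, 32]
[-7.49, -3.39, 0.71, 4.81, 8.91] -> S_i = -7.49 + 4.10*i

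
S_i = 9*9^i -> [9, 81, 729, 6561, 59049]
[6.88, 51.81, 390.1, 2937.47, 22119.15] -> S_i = 6.88*7.53^i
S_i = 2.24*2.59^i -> [2.24, 5.8, 15.03, 38.92, 100.8]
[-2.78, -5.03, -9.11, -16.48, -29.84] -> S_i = -2.78*1.81^i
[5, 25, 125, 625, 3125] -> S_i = 5*5^i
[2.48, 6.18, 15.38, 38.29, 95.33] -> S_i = 2.48*2.49^i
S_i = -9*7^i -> [-9, -63, -441, -3087, -21609]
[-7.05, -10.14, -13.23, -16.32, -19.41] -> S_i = -7.05 + -3.09*i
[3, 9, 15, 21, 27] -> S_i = 3 + 6*i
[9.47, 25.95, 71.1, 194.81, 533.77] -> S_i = 9.47*2.74^i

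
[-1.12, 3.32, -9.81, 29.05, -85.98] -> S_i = -1.12*(-2.96)^i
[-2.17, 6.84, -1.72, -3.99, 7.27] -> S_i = Random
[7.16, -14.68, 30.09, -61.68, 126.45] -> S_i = 7.16*(-2.05)^i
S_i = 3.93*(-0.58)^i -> [3.93, -2.28, 1.32, -0.77, 0.44]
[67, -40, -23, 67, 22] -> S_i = Random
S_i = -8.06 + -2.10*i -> [-8.06, -10.16, -12.26, -14.36, -16.46]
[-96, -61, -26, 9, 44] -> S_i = -96 + 35*i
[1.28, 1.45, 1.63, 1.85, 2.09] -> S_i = 1.28*1.13^i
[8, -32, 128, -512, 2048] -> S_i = 8*-4^i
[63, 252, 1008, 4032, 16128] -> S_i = 63*4^i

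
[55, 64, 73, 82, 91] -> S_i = 55 + 9*i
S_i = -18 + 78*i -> [-18, 60, 138, 216, 294]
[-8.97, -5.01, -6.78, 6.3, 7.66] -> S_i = Random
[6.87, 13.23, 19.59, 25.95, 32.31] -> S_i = 6.87 + 6.36*i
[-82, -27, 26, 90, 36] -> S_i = Random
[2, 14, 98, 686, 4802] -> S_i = 2*7^i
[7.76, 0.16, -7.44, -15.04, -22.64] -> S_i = 7.76 + -7.60*i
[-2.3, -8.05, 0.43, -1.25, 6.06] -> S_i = Random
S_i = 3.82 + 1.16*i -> [3.82, 4.98, 6.14, 7.3, 8.46]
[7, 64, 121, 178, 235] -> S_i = 7 + 57*i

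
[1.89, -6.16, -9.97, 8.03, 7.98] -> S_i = Random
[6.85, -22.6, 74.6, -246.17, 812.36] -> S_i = 6.85*(-3.30)^i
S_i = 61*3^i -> [61, 183, 549, 1647, 4941]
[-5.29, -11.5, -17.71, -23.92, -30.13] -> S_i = -5.29 + -6.21*i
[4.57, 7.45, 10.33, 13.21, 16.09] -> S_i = 4.57 + 2.88*i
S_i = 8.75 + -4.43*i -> [8.75, 4.32, -0.11, -4.54, -8.97]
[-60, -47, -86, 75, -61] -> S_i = Random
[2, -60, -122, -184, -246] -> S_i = 2 + -62*i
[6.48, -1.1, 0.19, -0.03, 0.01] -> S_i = 6.48*(-0.17)^i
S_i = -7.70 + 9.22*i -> [-7.7, 1.52, 10.74, 19.96, 29.18]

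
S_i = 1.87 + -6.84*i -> [1.87, -4.97, -11.81, -18.65, -25.49]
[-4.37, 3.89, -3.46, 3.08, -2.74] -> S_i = -4.37*(-0.89)^i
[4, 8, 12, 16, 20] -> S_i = 4 + 4*i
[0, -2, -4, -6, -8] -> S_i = 0 + -2*i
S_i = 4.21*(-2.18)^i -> [4.21, -9.18, 20.01, -43.62, 95.08]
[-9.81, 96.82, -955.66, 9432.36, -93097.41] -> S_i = -9.81*(-9.87)^i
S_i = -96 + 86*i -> [-96, -10, 76, 162, 248]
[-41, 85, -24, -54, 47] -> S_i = Random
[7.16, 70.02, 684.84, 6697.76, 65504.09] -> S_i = 7.16*9.78^i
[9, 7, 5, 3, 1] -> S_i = 9 + -2*i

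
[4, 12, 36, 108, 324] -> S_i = 4*3^i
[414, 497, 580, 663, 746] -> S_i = 414 + 83*i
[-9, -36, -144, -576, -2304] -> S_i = -9*4^i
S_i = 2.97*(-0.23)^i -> [2.97, -0.68, 0.16, -0.04, 0.01]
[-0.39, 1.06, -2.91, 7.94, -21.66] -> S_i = -0.39*(-2.73)^i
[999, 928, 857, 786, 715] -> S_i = 999 + -71*i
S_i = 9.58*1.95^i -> [9.58, 18.68, 36.43, 71.03, 138.52]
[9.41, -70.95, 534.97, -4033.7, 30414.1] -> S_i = 9.41*(-7.54)^i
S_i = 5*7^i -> [5, 35, 245, 1715, 12005]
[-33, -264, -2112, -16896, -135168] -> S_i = -33*8^i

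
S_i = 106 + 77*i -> [106, 183, 260, 337, 414]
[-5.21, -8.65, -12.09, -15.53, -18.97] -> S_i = -5.21 + -3.44*i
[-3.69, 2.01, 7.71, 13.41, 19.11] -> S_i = -3.69 + 5.70*i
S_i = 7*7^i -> [7, 49, 343, 2401, 16807]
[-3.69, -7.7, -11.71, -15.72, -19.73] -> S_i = -3.69 + -4.01*i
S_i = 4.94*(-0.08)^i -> [4.94, -0.4, 0.03, -0.0, 0.0]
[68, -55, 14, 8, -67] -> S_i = Random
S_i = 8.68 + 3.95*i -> [8.68, 12.63, 16.58, 20.53, 24.48]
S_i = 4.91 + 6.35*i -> [4.91, 11.26, 17.61, 23.96, 30.31]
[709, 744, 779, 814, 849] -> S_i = 709 + 35*i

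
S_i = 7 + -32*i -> [7, -25, -57, -89, -121]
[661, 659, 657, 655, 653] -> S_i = 661 + -2*i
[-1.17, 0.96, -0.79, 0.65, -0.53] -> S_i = -1.17*(-0.82)^i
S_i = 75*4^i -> [75, 300, 1200, 4800, 19200]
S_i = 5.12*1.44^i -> [5.12, 7.37, 10.62, 15.29, 22.02]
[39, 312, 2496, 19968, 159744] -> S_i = 39*8^i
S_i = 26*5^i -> [26, 130, 650, 3250, 16250]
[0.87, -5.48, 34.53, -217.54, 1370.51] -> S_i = 0.87*(-6.30)^i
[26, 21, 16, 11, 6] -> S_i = 26 + -5*i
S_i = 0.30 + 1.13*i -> [0.3, 1.43, 2.56, 3.69, 4.82]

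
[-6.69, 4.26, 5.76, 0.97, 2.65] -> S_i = Random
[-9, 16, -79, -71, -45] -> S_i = Random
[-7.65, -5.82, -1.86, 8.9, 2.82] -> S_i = Random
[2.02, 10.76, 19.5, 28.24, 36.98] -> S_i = 2.02 + 8.74*i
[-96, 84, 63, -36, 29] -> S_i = Random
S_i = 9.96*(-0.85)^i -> [9.96, -8.47, 7.2, -6.12, 5.2]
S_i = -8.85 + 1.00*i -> [-8.85, -7.85, -6.85, -5.85, -4.85]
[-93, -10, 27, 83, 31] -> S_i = Random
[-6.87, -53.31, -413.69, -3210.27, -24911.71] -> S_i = -6.87*7.76^i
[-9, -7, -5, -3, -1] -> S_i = -9 + 2*i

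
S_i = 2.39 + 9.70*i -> [2.39, 12.09, 21.79, 31.49, 41.19]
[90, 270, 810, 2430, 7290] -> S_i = 90*3^i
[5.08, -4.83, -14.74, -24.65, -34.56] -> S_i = 5.08 + -9.91*i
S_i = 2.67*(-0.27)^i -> [2.67, -0.72, 0.19, -0.05, 0.01]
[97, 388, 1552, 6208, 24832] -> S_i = 97*4^i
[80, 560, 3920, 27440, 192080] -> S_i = 80*7^i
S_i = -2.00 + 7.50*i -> [-2.0, 5.5, 13.0, 20.5, 28.0]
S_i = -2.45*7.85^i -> [-2.45, -19.23, -150.98, -1185.15, -9303.46]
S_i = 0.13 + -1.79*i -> [0.13, -1.66, -3.45, -5.24, -7.03]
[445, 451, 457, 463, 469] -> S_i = 445 + 6*i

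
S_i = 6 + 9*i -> [6, 15, 24, 33, 42]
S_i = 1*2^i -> [1, 2, 4, 8, 16]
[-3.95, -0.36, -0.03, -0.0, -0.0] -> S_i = -3.95*0.09^i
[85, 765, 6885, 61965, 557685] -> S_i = 85*9^i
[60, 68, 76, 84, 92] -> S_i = 60 + 8*i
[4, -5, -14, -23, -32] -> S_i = 4 + -9*i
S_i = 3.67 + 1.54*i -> [3.67, 5.21, 6.75, 8.29, 9.83]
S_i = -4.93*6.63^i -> [-4.93, -32.69, -216.71, -1436.77, -9525.79]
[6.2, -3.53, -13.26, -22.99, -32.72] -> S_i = 6.20 + -9.73*i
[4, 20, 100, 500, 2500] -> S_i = 4*5^i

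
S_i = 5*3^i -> [5, 15, 45, 135, 405]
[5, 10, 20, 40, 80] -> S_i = 5*2^i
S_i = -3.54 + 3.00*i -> [-3.54, -0.54, 2.46, 5.46, 8.46]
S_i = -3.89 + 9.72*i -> [-3.89, 5.83, 15.55, 25.27, 34.99]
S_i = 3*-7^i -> [3, -21, 147, -1029, 7203]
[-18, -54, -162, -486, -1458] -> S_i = -18*3^i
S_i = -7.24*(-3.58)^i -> [-7.24, 25.92, -92.79, 332.19, -1189.24]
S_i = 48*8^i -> [48, 384, 3072, 24576, 196608]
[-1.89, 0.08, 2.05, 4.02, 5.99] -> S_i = -1.89 + 1.97*i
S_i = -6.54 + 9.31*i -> [-6.54, 2.77, 12.08, 21.39, 30.7]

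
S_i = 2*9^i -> [2, 18, 162, 1458, 13122]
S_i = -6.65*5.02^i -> [-6.65, -33.38, -167.58, -841.26, -4223.15]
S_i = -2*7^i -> [-2, -14, -98, -686, -4802]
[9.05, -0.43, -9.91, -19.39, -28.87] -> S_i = 9.05 + -9.48*i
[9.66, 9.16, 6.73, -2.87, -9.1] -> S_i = Random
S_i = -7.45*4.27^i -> [-7.45, -31.81, -135.84, -580.02, -2476.67]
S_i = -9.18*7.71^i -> [-9.18, -70.78, -545.7, -4207.32, -32438.46]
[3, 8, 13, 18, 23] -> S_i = 3 + 5*i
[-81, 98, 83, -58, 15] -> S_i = Random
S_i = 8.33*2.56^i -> [8.33, 21.32, 54.59, 139.75, 357.77]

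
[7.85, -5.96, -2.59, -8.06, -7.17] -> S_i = Random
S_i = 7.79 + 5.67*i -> [7.79, 13.46, 19.13, 24.8, 30.47]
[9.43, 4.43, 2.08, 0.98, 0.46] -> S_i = 9.43*0.47^i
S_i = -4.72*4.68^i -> [-4.72, -22.09, -103.38, -483.82, -2264.26]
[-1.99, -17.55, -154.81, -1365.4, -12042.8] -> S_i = -1.99*8.82^i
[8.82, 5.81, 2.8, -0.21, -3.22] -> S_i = 8.82 + -3.01*i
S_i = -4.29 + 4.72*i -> [-4.29, 0.43, 5.15, 9.87, 14.59]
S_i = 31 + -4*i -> [31, 27, 23, 19, 15]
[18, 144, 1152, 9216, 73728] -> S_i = 18*8^i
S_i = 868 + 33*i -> [868, 901, 934, 967, 1000]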